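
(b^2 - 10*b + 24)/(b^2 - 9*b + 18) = (b - 4)/(b - 3)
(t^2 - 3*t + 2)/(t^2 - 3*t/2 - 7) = 2*(-t^2 + 3*t - 2)/(-2*t^2 + 3*t + 14)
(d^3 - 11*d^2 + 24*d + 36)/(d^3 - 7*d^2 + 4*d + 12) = (d - 6)/(d - 2)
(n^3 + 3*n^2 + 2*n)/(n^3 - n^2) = (n^2 + 3*n + 2)/(n*(n - 1))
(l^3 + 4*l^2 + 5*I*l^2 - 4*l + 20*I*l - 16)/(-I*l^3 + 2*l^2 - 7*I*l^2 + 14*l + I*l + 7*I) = (I*l^2 + 4*l*(-1 + I) - 16)/(l^2 + l*(7 + I) + 7*I)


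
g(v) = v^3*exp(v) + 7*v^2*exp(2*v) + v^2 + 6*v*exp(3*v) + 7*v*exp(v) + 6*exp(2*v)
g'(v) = v^3*exp(v) + 14*v^2*exp(2*v) + 3*v^2*exp(v) + 18*v*exp(3*v) + 14*v*exp(2*v) + 7*v*exp(v) + 2*v + 6*exp(3*v) + 12*exp(2*v) + 7*exp(v)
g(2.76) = 80770.06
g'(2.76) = 259991.57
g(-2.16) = 2.25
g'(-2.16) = -4.23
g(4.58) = 26947208.48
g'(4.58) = 85543426.91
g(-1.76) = 0.81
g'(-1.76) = -3.00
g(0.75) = 99.80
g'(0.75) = 353.04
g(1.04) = 274.80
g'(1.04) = 948.47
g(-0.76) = -0.39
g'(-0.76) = 1.15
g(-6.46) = 41.24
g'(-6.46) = -13.20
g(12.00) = 310435531657045543.68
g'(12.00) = 957151573938131536.17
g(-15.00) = 225.00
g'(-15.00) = -30.00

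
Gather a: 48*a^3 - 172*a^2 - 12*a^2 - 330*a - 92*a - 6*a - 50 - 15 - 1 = 48*a^3 - 184*a^2 - 428*a - 66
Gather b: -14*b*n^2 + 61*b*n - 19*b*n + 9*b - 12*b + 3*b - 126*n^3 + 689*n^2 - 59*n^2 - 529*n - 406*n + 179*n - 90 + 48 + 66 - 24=b*(-14*n^2 + 42*n) - 126*n^3 + 630*n^2 - 756*n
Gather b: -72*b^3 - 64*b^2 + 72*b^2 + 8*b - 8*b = -72*b^3 + 8*b^2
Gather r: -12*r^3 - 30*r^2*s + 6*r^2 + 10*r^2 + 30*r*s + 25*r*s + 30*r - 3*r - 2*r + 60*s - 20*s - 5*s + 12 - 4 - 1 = -12*r^3 + r^2*(16 - 30*s) + r*(55*s + 25) + 35*s + 7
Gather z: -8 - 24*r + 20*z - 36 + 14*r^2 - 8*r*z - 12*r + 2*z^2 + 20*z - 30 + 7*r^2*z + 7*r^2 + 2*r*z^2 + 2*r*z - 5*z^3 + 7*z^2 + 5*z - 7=21*r^2 - 36*r - 5*z^3 + z^2*(2*r + 9) + z*(7*r^2 - 6*r + 45) - 81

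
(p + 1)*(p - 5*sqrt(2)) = p^2 - 5*sqrt(2)*p + p - 5*sqrt(2)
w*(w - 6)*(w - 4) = w^3 - 10*w^2 + 24*w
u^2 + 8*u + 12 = (u + 2)*(u + 6)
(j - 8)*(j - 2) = j^2 - 10*j + 16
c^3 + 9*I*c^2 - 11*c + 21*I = (c - I)*(c + 3*I)*(c + 7*I)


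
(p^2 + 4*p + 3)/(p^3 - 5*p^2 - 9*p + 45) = (p + 1)/(p^2 - 8*p + 15)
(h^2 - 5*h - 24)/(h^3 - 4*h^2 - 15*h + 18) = (h - 8)/(h^2 - 7*h + 6)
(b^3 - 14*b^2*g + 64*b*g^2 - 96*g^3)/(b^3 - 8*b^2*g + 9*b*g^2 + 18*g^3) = (b^2 - 8*b*g + 16*g^2)/(b^2 - 2*b*g - 3*g^2)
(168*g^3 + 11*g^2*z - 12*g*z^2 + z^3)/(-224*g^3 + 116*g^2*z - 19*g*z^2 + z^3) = (3*g + z)/(-4*g + z)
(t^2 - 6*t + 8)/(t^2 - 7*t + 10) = (t - 4)/(t - 5)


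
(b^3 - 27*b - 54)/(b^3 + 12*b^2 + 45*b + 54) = (b - 6)/(b + 6)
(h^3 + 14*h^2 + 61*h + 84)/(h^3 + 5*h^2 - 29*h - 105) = (h + 4)/(h - 5)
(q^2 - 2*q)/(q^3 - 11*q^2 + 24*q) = (q - 2)/(q^2 - 11*q + 24)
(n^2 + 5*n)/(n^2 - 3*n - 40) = n/(n - 8)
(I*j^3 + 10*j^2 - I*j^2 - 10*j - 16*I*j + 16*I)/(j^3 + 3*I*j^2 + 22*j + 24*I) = (I*j^3 + j^2*(10 - I) + j*(-10 - 16*I) + 16*I)/(j^3 + 3*I*j^2 + 22*j + 24*I)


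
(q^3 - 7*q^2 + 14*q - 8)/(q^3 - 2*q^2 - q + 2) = (q - 4)/(q + 1)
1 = 1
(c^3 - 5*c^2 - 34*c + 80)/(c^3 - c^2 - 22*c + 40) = (c - 8)/(c - 4)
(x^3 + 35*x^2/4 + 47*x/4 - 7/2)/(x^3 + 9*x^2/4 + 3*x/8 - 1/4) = 2*(x + 7)/(2*x + 1)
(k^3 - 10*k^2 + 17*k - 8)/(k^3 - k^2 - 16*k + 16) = (k^2 - 9*k + 8)/(k^2 - 16)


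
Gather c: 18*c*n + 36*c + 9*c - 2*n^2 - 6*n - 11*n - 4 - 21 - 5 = c*(18*n + 45) - 2*n^2 - 17*n - 30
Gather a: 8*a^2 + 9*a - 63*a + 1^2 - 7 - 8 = 8*a^2 - 54*a - 14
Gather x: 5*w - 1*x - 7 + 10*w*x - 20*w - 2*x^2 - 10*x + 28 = -15*w - 2*x^2 + x*(10*w - 11) + 21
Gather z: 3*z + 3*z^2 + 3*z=3*z^2 + 6*z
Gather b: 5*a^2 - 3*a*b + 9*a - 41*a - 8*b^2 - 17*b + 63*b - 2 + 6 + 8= 5*a^2 - 32*a - 8*b^2 + b*(46 - 3*a) + 12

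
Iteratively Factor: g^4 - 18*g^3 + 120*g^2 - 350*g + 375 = (g - 3)*(g^3 - 15*g^2 + 75*g - 125) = (g - 5)*(g - 3)*(g^2 - 10*g + 25) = (g - 5)^2*(g - 3)*(g - 5)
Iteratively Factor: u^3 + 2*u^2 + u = (u + 1)*(u^2 + u) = (u + 1)^2*(u)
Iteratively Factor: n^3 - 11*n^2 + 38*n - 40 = (n - 5)*(n^2 - 6*n + 8) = (n - 5)*(n - 2)*(n - 4)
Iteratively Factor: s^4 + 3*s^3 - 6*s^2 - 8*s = (s + 1)*(s^3 + 2*s^2 - 8*s) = (s - 2)*(s + 1)*(s^2 + 4*s) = s*(s - 2)*(s + 1)*(s + 4)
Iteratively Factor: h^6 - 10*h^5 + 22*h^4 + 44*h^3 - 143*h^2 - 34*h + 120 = (h - 3)*(h^5 - 7*h^4 + h^3 + 47*h^2 - 2*h - 40) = (h - 3)*(h + 2)*(h^4 - 9*h^3 + 19*h^2 + 9*h - 20) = (h - 3)*(h - 1)*(h + 2)*(h^3 - 8*h^2 + 11*h + 20) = (h - 3)*(h - 1)*(h + 1)*(h + 2)*(h^2 - 9*h + 20) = (h - 5)*(h - 3)*(h - 1)*(h + 1)*(h + 2)*(h - 4)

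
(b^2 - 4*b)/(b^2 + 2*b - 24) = b/(b + 6)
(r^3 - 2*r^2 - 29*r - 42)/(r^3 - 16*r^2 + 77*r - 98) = (r^2 + 5*r + 6)/(r^2 - 9*r + 14)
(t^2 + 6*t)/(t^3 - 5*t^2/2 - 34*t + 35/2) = 2*t*(t + 6)/(2*t^3 - 5*t^2 - 68*t + 35)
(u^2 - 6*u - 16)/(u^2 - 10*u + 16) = (u + 2)/(u - 2)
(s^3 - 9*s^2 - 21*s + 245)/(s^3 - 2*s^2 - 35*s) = (s - 7)/s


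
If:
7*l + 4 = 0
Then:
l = -4/7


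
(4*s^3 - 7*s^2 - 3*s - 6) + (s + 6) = 4*s^3 - 7*s^2 - 2*s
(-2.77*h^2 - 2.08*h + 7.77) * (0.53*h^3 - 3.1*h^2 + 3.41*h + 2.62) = -1.4681*h^5 + 7.4846*h^4 + 1.1204*h^3 - 38.4372*h^2 + 21.0461*h + 20.3574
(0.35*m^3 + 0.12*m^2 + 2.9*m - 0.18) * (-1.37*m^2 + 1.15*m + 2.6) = -0.4795*m^5 + 0.2381*m^4 - 2.925*m^3 + 3.8936*m^2 + 7.333*m - 0.468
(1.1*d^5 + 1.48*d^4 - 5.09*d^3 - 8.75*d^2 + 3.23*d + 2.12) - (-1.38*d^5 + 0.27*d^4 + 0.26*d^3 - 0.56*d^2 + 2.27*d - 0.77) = 2.48*d^5 + 1.21*d^4 - 5.35*d^3 - 8.19*d^2 + 0.96*d + 2.89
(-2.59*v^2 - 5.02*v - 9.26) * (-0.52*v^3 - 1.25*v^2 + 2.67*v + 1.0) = 1.3468*v^5 + 5.8479*v^4 + 4.1749*v^3 - 4.4184*v^2 - 29.7442*v - 9.26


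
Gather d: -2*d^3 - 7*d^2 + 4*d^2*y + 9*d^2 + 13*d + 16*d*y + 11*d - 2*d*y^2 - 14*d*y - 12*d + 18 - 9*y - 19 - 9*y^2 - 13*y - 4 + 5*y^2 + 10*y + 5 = -2*d^3 + d^2*(4*y + 2) + d*(-2*y^2 + 2*y + 12) - 4*y^2 - 12*y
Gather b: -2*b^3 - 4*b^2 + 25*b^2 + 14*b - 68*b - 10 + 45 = -2*b^3 + 21*b^2 - 54*b + 35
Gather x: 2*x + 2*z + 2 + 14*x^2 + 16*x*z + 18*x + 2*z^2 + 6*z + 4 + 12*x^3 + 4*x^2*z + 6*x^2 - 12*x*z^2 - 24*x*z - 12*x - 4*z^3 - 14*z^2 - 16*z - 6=12*x^3 + x^2*(4*z + 20) + x*(-12*z^2 - 8*z + 8) - 4*z^3 - 12*z^2 - 8*z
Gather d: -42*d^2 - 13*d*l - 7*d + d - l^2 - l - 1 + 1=-42*d^2 + d*(-13*l - 6) - l^2 - l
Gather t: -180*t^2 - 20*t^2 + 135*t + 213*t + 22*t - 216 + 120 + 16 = -200*t^2 + 370*t - 80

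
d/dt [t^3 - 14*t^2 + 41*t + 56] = 3*t^2 - 28*t + 41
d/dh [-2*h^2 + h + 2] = 1 - 4*h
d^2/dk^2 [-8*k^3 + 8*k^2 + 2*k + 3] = 16 - 48*k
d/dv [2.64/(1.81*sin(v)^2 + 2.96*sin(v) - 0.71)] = -(9.5568*sin(v) + 7.8144)*cos(v)/(1.81*sin(v)^2 + 2.96*sin(v) - 0.71)^2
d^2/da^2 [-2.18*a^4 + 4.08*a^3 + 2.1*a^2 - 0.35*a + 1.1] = -26.16*a^2 + 24.48*a + 4.2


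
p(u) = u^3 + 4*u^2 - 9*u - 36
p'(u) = 3*u^2 + 8*u - 9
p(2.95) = -2.07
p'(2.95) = 40.71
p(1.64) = -35.59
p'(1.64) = 12.19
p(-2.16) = -7.98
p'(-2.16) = -12.28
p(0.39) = -38.84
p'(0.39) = -5.42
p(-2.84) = -1.08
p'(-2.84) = -7.52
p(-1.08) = -22.87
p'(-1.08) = -14.14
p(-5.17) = -20.74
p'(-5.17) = 29.83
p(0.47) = -39.24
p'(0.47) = -4.58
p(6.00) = 270.00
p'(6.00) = 147.00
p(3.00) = 0.00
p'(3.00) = 42.00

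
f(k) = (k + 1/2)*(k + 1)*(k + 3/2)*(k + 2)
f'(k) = (k + 1/2)*(k + 1)*(k + 3/2) + (k + 1/2)*(k + 1)*(k + 2) + (k + 1/2)*(k + 3/2)*(k + 2) + (k + 1)*(k + 3/2)*(k + 2) = 4*k^3 + 15*k^2 + 35*k/2 + 25/4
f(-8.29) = 2425.41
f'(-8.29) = -1386.85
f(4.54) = 1102.95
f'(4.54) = 769.18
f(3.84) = 655.07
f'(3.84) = 521.13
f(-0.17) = 0.67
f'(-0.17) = 3.69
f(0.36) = 5.13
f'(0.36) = 14.68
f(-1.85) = -0.06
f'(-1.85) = -0.11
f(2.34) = 158.08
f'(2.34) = 180.59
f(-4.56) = 113.22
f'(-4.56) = -140.92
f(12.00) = 30712.50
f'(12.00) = 9288.25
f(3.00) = 315.00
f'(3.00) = 301.75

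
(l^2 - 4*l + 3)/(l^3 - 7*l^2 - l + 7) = (l - 3)/(l^2 - 6*l - 7)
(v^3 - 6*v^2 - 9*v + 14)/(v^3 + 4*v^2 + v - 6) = (v - 7)/(v + 3)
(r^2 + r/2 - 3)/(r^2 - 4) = (r - 3/2)/(r - 2)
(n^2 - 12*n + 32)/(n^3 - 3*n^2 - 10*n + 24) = (n - 8)/(n^2 + n - 6)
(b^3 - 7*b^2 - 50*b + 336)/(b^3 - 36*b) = (b^2 - b - 56)/(b*(b + 6))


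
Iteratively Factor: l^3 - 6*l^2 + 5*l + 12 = (l + 1)*(l^2 - 7*l + 12) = (l - 3)*(l + 1)*(l - 4)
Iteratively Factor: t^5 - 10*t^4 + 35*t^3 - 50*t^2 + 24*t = (t - 1)*(t^4 - 9*t^3 + 26*t^2 - 24*t) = (t - 4)*(t - 1)*(t^3 - 5*t^2 + 6*t) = (t - 4)*(t - 2)*(t - 1)*(t^2 - 3*t) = t*(t - 4)*(t - 2)*(t - 1)*(t - 3)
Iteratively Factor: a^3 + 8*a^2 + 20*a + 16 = (a + 2)*(a^2 + 6*a + 8) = (a + 2)^2*(a + 4)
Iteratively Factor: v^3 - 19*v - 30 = (v + 3)*(v^2 - 3*v - 10) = (v - 5)*(v + 3)*(v + 2)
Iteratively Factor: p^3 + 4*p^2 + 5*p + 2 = (p + 1)*(p^2 + 3*p + 2) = (p + 1)*(p + 2)*(p + 1)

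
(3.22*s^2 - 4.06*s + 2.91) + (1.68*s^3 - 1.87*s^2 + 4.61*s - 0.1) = 1.68*s^3 + 1.35*s^2 + 0.550000000000001*s + 2.81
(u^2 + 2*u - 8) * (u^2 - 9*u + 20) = u^4 - 7*u^3 - 6*u^2 + 112*u - 160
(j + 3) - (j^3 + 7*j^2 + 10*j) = -j^3 - 7*j^2 - 9*j + 3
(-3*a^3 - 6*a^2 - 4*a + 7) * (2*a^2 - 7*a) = -6*a^5 + 9*a^4 + 34*a^3 + 42*a^2 - 49*a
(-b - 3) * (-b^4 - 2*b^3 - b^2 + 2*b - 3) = b^5 + 5*b^4 + 7*b^3 + b^2 - 3*b + 9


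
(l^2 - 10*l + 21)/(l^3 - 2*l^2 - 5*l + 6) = (l - 7)/(l^2 + l - 2)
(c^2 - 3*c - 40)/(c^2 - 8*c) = (c + 5)/c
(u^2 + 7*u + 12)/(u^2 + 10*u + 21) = (u + 4)/(u + 7)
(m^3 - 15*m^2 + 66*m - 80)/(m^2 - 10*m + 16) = m - 5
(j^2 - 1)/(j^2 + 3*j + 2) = (j - 1)/(j + 2)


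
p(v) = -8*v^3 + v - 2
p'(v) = 1 - 24*v^2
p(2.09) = -72.94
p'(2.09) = -103.83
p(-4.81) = 883.47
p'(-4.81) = -554.27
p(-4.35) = 652.15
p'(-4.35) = -453.14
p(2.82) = -178.59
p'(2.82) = -189.86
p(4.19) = -586.29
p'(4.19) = -420.35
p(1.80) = -46.86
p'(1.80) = -76.76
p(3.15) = -248.90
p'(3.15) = -237.14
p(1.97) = -61.19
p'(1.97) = -92.14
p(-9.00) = 5821.00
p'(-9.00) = -1943.00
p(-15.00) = 26983.00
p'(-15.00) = -5399.00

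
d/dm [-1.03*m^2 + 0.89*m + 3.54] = 0.89 - 2.06*m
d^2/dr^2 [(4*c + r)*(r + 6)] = 2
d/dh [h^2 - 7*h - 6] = 2*h - 7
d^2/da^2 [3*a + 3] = 0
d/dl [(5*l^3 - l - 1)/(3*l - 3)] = (10*l^3 - 15*l^2 + 2)/(3*(l^2 - 2*l + 1))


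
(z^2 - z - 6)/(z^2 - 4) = (z - 3)/(z - 2)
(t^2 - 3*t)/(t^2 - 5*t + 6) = t/(t - 2)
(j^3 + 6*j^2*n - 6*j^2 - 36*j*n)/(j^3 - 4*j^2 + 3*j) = (j^2 + 6*j*n - 6*j - 36*n)/(j^2 - 4*j + 3)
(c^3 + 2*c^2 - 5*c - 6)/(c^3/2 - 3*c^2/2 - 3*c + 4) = 2*(c^3 + 2*c^2 - 5*c - 6)/(c^3 - 3*c^2 - 6*c + 8)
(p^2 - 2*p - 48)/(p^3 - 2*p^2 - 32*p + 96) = (p - 8)/(p^2 - 8*p + 16)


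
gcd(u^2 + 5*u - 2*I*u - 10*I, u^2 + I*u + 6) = u - 2*I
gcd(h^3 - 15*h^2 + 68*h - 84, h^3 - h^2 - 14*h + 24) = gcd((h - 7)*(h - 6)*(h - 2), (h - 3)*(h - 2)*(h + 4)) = h - 2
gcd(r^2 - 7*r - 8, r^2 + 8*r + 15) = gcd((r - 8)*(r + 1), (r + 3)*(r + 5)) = 1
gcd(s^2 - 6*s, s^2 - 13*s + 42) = s - 6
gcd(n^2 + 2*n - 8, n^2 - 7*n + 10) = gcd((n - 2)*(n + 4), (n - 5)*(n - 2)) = n - 2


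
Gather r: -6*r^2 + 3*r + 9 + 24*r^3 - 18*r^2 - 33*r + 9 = 24*r^3 - 24*r^2 - 30*r + 18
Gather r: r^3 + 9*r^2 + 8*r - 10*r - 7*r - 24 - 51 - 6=r^3 + 9*r^2 - 9*r - 81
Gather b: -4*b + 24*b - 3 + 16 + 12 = 20*b + 25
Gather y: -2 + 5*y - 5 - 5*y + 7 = 0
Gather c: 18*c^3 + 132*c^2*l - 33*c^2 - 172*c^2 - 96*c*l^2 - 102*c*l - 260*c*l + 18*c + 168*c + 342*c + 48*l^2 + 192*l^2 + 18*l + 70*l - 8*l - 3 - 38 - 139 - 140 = 18*c^3 + c^2*(132*l - 205) + c*(-96*l^2 - 362*l + 528) + 240*l^2 + 80*l - 320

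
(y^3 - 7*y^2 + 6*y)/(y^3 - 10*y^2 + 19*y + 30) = y*(y - 1)/(y^2 - 4*y - 5)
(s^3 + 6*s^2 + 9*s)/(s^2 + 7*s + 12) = s*(s + 3)/(s + 4)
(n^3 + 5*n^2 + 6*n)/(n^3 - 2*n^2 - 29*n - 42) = n/(n - 7)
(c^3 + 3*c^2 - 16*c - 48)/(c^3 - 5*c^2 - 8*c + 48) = (c + 4)/(c - 4)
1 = 1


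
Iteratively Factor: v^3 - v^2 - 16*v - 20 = (v + 2)*(v^2 - 3*v - 10) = (v + 2)^2*(v - 5)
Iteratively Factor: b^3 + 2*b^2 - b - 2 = (b + 1)*(b^2 + b - 2) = (b + 1)*(b + 2)*(b - 1)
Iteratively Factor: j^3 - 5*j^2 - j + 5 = (j - 1)*(j^2 - 4*j - 5) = (j - 1)*(j + 1)*(j - 5)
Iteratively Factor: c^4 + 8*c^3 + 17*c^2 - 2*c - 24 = (c + 3)*(c^3 + 5*c^2 + 2*c - 8) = (c + 3)*(c + 4)*(c^2 + c - 2) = (c + 2)*(c + 3)*(c + 4)*(c - 1)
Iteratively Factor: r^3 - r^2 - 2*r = (r)*(r^2 - r - 2) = r*(r + 1)*(r - 2)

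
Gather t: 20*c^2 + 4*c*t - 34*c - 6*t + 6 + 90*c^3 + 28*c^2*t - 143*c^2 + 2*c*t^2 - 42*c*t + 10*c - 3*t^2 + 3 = 90*c^3 - 123*c^2 - 24*c + t^2*(2*c - 3) + t*(28*c^2 - 38*c - 6) + 9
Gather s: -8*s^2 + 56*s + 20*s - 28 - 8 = -8*s^2 + 76*s - 36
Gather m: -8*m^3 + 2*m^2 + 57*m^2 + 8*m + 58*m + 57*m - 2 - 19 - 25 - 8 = -8*m^3 + 59*m^2 + 123*m - 54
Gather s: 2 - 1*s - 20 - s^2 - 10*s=-s^2 - 11*s - 18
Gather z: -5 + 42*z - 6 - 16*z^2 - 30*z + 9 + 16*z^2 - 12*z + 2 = 0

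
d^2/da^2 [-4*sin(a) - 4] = 4*sin(a)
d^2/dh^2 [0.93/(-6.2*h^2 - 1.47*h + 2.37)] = (71.4984*h^2 + 16.95204*h - 0.93*(12.4*h + 1.47)*(24.8*h + 2.94) - 27.33084)/(6.2*h^2 + 1.47*h - 2.37)^3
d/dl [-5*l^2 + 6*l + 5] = 6 - 10*l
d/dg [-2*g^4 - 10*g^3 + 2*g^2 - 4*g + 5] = -8*g^3 - 30*g^2 + 4*g - 4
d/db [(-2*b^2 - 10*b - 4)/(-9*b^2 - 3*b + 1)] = 2*(-42*b^2 - 38*b - 11)/(81*b^4 + 54*b^3 - 9*b^2 - 6*b + 1)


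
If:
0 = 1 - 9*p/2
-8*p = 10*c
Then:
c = -8/45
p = 2/9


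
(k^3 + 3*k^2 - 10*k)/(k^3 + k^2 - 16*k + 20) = k/(k - 2)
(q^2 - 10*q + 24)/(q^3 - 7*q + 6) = (q^2 - 10*q + 24)/(q^3 - 7*q + 6)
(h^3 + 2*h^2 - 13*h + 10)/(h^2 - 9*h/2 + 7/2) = 2*(h^2 + 3*h - 10)/(2*h - 7)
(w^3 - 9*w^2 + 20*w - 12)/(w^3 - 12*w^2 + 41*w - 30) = (w - 2)/(w - 5)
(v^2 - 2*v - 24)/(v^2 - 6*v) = (v + 4)/v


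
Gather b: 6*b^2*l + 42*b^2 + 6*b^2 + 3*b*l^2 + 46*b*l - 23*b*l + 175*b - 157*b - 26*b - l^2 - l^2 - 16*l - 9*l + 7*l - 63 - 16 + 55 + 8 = b^2*(6*l + 48) + b*(3*l^2 + 23*l - 8) - 2*l^2 - 18*l - 16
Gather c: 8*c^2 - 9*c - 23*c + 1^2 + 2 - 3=8*c^2 - 32*c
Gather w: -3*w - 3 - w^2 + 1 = -w^2 - 3*w - 2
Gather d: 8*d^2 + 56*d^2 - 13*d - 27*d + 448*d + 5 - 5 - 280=64*d^2 + 408*d - 280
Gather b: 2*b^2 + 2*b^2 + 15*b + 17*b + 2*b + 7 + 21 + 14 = 4*b^2 + 34*b + 42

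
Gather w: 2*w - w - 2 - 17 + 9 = w - 10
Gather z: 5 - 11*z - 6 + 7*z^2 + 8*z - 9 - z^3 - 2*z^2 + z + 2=-z^3 + 5*z^2 - 2*z - 8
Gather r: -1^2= -1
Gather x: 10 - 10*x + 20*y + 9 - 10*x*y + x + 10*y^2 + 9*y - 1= x*(-10*y - 9) + 10*y^2 + 29*y + 18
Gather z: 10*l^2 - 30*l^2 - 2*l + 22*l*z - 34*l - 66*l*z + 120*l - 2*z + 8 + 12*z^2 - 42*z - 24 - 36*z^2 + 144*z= -20*l^2 + 84*l - 24*z^2 + z*(100 - 44*l) - 16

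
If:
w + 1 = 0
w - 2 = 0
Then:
No Solution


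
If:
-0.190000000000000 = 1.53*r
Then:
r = -0.12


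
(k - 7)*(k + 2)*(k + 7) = k^3 + 2*k^2 - 49*k - 98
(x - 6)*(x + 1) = x^2 - 5*x - 6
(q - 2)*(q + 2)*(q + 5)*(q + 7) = q^4 + 12*q^3 + 31*q^2 - 48*q - 140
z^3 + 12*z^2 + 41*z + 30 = (z + 1)*(z + 5)*(z + 6)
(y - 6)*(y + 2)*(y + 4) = y^3 - 28*y - 48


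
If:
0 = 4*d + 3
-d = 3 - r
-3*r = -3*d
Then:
No Solution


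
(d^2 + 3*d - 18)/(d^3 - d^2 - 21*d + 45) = (d + 6)/(d^2 + 2*d - 15)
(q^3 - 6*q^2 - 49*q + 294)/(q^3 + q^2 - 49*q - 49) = (q - 6)/(q + 1)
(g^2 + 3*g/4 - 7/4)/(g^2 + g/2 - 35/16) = 4*(g - 1)/(4*g - 5)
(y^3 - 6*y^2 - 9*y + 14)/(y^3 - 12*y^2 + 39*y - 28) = (y + 2)/(y - 4)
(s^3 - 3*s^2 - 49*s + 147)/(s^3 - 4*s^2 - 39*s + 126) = (s + 7)/(s + 6)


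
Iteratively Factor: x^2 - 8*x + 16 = (x - 4)*(x - 4)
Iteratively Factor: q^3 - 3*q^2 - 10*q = (q)*(q^2 - 3*q - 10) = q*(q + 2)*(q - 5)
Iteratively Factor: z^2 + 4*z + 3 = (z + 3)*(z + 1)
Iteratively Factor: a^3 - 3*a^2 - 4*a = (a - 4)*(a^2 + a) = (a - 4)*(a + 1)*(a)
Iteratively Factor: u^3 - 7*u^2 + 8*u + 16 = (u - 4)*(u^2 - 3*u - 4) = (u - 4)*(u + 1)*(u - 4)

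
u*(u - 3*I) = u^2 - 3*I*u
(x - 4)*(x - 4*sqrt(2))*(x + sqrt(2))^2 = x^4 - 4*x^3 - 2*sqrt(2)*x^3 - 14*x^2 + 8*sqrt(2)*x^2 - 8*sqrt(2)*x + 56*x + 32*sqrt(2)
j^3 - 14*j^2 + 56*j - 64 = (j - 8)*(j - 4)*(j - 2)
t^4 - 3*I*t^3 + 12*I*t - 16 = (t - 2)*(t + 2)*(t - 4*I)*(t + I)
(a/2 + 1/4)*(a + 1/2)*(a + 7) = a^3/2 + 4*a^2 + 29*a/8 + 7/8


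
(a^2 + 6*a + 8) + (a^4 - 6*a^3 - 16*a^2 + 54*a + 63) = a^4 - 6*a^3 - 15*a^2 + 60*a + 71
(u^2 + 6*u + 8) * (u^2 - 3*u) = u^4 + 3*u^3 - 10*u^2 - 24*u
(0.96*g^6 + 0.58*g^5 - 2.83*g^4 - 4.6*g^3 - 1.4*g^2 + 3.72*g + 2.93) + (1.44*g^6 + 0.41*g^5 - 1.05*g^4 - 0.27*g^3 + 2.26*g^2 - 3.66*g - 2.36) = 2.4*g^6 + 0.99*g^5 - 3.88*g^4 - 4.87*g^3 + 0.86*g^2 + 0.0600000000000001*g + 0.57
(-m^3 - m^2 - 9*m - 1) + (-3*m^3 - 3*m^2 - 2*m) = -4*m^3 - 4*m^2 - 11*m - 1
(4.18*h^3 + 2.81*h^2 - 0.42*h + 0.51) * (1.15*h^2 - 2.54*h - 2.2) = 4.807*h^5 - 7.3857*h^4 - 16.8164*h^3 - 4.5287*h^2 - 0.3714*h - 1.122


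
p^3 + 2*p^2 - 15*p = p*(p - 3)*(p + 5)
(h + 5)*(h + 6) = h^2 + 11*h + 30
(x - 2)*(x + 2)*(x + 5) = x^3 + 5*x^2 - 4*x - 20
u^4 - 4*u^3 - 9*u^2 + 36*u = u*(u - 4)*(u - 3)*(u + 3)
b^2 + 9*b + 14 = (b + 2)*(b + 7)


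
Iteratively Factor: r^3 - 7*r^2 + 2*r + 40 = (r - 4)*(r^2 - 3*r - 10) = (r - 5)*(r - 4)*(r + 2)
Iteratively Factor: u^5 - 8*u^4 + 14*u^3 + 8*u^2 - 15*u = (u - 5)*(u^4 - 3*u^3 - u^2 + 3*u) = (u - 5)*(u - 3)*(u^3 - u) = u*(u - 5)*(u - 3)*(u^2 - 1) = u*(u - 5)*(u - 3)*(u - 1)*(u + 1)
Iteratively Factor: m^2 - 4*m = (m - 4)*(m)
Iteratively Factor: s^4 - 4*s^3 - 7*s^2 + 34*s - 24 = (s - 1)*(s^3 - 3*s^2 - 10*s + 24) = (s - 1)*(s + 3)*(s^2 - 6*s + 8) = (s - 2)*(s - 1)*(s + 3)*(s - 4)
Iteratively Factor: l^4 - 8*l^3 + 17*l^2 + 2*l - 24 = (l - 2)*(l^3 - 6*l^2 + 5*l + 12) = (l - 2)*(l + 1)*(l^2 - 7*l + 12) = (l - 3)*(l - 2)*(l + 1)*(l - 4)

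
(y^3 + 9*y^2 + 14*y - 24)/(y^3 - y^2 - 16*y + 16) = (y + 6)/(y - 4)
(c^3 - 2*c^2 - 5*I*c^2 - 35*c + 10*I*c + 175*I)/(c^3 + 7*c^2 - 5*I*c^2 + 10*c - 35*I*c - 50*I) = (c - 7)/(c + 2)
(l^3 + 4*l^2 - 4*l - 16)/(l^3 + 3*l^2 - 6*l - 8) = (l + 2)/(l + 1)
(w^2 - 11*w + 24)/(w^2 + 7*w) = (w^2 - 11*w + 24)/(w*(w + 7))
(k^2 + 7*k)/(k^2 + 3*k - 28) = k/(k - 4)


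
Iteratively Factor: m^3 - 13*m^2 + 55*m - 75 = (m - 5)*(m^2 - 8*m + 15) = (m - 5)*(m - 3)*(m - 5)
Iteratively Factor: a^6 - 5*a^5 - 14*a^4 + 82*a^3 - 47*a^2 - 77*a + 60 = (a - 5)*(a^5 - 14*a^3 + 12*a^2 + 13*a - 12) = (a - 5)*(a - 1)*(a^4 + a^3 - 13*a^2 - a + 12) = (a - 5)*(a - 1)^2*(a^3 + 2*a^2 - 11*a - 12) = (a - 5)*(a - 1)^2*(a + 4)*(a^2 - 2*a - 3) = (a - 5)*(a - 3)*(a - 1)^2*(a + 4)*(a + 1)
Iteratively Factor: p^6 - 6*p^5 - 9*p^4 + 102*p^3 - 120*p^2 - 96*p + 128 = (p - 4)*(p^5 - 2*p^4 - 17*p^3 + 34*p^2 + 16*p - 32) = (p - 4)*(p + 4)*(p^4 - 6*p^3 + 7*p^2 + 6*p - 8) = (p - 4)*(p - 2)*(p + 4)*(p^3 - 4*p^2 - p + 4) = (p - 4)^2*(p - 2)*(p + 4)*(p^2 - 1) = (p - 4)^2*(p - 2)*(p + 1)*(p + 4)*(p - 1)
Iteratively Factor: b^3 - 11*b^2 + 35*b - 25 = (b - 5)*(b^2 - 6*b + 5) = (b - 5)^2*(b - 1)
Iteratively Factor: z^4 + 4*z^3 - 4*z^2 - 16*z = (z - 2)*(z^3 + 6*z^2 + 8*z) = (z - 2)*(z + 4)*(z^2 + 2*z) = z*(z - 2)*(z + 4)*(z + 2)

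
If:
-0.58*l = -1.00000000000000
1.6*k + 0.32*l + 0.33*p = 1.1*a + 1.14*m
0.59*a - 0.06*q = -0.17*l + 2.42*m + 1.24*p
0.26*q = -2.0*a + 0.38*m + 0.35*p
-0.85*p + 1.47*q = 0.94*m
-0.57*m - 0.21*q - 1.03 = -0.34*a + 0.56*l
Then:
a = 0.39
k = -4.68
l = 1.72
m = -4.07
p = 8.26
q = 2.17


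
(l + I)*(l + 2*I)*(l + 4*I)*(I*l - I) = I*l^4 - 7*l^3 - I*l^3 + 7*l^2 - 14*I*l^2 + 8*l + 14*I*l - 8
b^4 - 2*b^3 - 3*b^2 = b^2*(b - 3)*(b + 1)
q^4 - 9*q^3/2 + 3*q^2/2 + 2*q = q*(q - 4)*(q - 1)*(q + 1/2)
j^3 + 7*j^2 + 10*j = j*(j + 2)*(j + 5)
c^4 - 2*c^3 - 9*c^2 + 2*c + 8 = (c - 4)*(c - 1)*(c + 1)*(c + 2)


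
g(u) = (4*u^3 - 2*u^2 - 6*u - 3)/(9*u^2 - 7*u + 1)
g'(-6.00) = 0.46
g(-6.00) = -2.46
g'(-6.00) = 0.46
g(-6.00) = -2.46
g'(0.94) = 12.84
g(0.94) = -2.99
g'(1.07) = 6.65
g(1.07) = -1.79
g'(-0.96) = 0.31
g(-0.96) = -0.16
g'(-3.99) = 0.46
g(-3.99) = -1.54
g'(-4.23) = 0.46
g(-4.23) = -1.65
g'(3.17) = 0.58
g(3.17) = 1.23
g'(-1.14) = 0.38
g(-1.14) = -0.23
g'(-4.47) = 0.46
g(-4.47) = -1.76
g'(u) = (7 - 18*u)*(4*u^3 - 2*u^2 - 6*u - 3)/(9*u^2 - 7*u + 1)^2 + (12*u^2 - 4*u - 6)/(9*u^2 - 7*u + 1) = (36*u^4 - 56*u^3 + 80*u^2 + 50*u - 27)/(81*u^4 - 126*u^3 + 67*u^2 - 14*u + 1)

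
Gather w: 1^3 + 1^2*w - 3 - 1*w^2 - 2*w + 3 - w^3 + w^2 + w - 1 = -w^3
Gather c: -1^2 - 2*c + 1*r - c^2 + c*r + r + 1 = -c^2 + c*(r - 2) + 2*r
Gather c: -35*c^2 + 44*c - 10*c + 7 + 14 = -35*c^2 + 34*c + 21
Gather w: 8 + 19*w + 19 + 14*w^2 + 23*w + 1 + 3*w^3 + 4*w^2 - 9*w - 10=3*w^3 + 18*w^2 + 33*w + 18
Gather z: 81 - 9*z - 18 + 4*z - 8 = 55 - 5*z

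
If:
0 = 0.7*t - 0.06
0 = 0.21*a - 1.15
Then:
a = 5.48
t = 0.09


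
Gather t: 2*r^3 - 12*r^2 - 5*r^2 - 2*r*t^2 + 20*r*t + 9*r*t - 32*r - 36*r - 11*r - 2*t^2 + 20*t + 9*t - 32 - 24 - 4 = 2*r^3 - 17*r^2 - 79*r + t^2*(-2*r - 2) + t*(29*r + 29) - 60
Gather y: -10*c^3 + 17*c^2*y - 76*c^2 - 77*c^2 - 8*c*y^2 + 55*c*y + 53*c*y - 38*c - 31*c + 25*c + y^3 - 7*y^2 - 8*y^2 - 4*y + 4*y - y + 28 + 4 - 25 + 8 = -10*c^3 - 153*c^2 - 44*c + y^3 + y^2*(-8*c - 15) + y*(17*c^2 + 108*c - 1) + 15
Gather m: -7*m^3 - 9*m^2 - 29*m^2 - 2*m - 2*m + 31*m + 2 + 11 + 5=-7*m^3 - 38*m^2 + 27*m + 18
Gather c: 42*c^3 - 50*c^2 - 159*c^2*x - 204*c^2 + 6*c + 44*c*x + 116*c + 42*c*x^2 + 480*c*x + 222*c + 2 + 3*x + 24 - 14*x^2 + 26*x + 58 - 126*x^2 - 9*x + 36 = 42*c^3 + c^2*(-159*x - 254) + c*(42*x^2 + 524*x + 344) - 140*x^2 + 20*x + 120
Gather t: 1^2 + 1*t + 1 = t + 2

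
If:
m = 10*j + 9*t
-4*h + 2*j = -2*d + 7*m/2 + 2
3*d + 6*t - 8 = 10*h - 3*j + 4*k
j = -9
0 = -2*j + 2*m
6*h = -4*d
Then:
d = -69/28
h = 23/14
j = -9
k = -135/112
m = -9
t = 9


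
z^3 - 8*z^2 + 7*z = z*(z - 7)*(z - 1)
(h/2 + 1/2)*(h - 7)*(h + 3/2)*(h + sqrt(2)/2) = h^4/2 - 9*h^3/4 + sqrt(2)*h^3/4 - 8*h^2 - 9*sqrt(2)*h^2/8 - 4*sqrt(2)*h - 21*h/4 - 21*sqrt(2)/8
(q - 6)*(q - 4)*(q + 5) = q^3 - 5*q^2 - 26*q + 120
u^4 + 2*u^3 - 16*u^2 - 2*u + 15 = (u - 3)*(u - 1)*(u + 1)*(u + 5)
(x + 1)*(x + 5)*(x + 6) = x^3 + 12*x^2 + 41*x + 30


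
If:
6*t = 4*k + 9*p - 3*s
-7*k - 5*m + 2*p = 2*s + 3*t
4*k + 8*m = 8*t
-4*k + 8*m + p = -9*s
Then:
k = -228*t/277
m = 391*t/277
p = 263*t/554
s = -927*t/554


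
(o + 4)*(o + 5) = o^2 + 9*o + 20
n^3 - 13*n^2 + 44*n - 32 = (n - 8)*(n - 4)*(n - 1)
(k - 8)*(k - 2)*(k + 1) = k^3 - 9*k^2 + 6*k + 16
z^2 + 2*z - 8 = (z - 2)*(z + 4)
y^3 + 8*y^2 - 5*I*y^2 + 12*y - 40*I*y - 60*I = (y + 2)*(y + 6)*(y - 5*I)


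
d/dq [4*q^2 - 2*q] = 8*q - 2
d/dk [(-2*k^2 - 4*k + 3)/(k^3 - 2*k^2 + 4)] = (k*(3*k - 4)*(2*k^2 + 4*k - 3) - 4*(k + 1)*(k^3 - 2*k^2 + 4))/(k^3 - 2*k^2 + 4)^2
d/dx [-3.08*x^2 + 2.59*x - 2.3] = 2.59 - 6.16*x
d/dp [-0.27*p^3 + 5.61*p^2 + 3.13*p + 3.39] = -0.81*p^2 + 11.22*p + 3.13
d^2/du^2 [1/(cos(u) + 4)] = (sin(u)^2 + 4*cos(u) + 1)/(cos(u) + 4)^3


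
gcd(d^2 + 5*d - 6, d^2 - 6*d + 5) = d - 1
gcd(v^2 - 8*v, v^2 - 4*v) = v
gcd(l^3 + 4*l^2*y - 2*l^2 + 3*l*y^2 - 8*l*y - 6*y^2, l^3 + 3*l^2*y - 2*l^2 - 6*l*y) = l^2 + 3*l*y - 2*l - 6*y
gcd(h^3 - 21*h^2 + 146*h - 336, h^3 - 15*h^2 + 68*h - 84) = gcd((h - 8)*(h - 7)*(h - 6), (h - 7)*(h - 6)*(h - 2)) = h^2 - 13*h + 42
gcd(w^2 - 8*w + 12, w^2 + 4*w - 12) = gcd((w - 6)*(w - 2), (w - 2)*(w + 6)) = w - 2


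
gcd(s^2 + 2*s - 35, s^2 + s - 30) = s - 5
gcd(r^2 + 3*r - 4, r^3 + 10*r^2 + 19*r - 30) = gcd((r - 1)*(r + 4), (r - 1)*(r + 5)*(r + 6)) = r - 1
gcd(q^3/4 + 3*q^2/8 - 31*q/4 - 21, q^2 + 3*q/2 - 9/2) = 1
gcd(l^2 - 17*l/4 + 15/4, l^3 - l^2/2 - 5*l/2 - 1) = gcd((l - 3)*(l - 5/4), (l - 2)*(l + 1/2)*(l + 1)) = 1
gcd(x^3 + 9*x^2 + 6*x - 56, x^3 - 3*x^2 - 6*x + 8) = 1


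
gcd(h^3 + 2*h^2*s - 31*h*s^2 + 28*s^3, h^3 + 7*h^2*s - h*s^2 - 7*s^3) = -h^2 - 6*h*s + 7*s^2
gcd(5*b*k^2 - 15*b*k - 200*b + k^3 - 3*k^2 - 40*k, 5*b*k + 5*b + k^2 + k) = 5*b + k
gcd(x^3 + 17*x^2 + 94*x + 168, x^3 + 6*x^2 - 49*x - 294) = x^2 + 13*x + 42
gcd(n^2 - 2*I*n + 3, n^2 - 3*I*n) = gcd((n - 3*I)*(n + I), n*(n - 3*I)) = n - 3*I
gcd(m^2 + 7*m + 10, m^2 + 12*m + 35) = m + 5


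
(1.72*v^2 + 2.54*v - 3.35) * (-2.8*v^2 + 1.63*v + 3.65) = -4.816*v^4 - 4.3084*v^3 + 19.7982*v^2 + 3.8105*v - 12.2275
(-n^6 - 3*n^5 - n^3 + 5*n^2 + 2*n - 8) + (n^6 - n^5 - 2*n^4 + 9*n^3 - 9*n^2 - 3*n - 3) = -4*n^5 - 2*n^4 + 8*n^3 - 4*n^2 - n - 11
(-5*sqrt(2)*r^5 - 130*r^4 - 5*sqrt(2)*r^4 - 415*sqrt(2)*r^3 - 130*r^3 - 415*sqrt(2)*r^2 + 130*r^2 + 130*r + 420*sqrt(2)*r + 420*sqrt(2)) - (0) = -5*sqrt(2)*r^5 - 130*r^4 - 5*sqrt(2)*r^4 - 415*sqrt(2)*r^3 - 130*r^3 - 415*sqrt(2)*r^2 + 130*r^2 + 130*r + 420*sqrt(2)*r + 420*sqrt(2)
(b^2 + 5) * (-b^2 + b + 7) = -b^4 + b^3 + 2*b^2 + 5*b + 35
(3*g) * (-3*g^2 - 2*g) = -9*g^3 - 6*g^2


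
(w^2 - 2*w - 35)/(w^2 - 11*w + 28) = (w + 5)/(w - 4)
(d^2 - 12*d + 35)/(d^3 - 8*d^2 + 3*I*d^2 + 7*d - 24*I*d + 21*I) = (d - 5)/(d^2 + d*(-1 + 3*I) - 3*I)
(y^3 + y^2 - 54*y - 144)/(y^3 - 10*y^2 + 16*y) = (y^2 + 9*y + 18)/(y*(y - 2))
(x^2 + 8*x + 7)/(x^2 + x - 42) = (x + 1)/(x - 6)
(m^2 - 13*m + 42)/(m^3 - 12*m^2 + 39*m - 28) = (m - 6)/(m^2 - 5*m + 4)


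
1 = 1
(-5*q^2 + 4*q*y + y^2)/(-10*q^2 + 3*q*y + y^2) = (-q + y)/(-2*q + y)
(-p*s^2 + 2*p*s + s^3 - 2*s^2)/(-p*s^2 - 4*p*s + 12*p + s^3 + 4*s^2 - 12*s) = s/(s + 6)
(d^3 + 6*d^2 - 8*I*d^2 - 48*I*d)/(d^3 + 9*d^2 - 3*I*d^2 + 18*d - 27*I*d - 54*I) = d*(d - 8*I)/(d^2 + 3*d*(1 - I) - 9*I)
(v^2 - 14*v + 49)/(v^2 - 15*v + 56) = (v - 7)/(v - 8)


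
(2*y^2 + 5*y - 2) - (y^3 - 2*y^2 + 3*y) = -y^3 + 4*y^2 + 2*y - 2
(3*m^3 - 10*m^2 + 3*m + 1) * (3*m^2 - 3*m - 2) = 9*m^5 - 39*m^4 + 33*m^3 + 14*m^2 - 9*m - 2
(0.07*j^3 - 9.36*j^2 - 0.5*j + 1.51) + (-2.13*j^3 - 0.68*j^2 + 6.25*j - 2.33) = -2.06*j^3 - 10.04*j^2 + 5.75*j - 0.82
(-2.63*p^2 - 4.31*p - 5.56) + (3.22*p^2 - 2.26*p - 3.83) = 0.59*p^2 - 6.57*p - 9.39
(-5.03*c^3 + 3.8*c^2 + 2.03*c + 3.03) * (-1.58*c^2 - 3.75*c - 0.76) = 7.9474*c^5 + 12.8585*c^4 - 13.6346*c^3 - 15.2879*c^2 - 12.9053*c - 2.3028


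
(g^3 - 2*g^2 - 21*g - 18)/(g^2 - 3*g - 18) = g + 1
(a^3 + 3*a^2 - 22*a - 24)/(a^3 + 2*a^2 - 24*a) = (a + 1)/a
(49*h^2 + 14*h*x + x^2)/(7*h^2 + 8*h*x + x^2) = (7*h + x)/(h + x)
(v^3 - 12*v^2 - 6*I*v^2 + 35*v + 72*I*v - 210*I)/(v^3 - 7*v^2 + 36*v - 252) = (v - 5)/(v + 6*I)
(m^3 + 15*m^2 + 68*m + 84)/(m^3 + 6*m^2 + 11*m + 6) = (m^2 + 13*m + 42)/(m^2 + 4*m + 3)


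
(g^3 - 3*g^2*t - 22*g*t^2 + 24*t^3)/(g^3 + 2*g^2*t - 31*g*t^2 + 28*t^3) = (-g^2 + 2*g*t + 24*t^2)/(-g^2 - 3*g*t + 28*t^2)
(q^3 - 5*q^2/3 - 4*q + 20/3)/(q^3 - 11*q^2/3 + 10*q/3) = (q + 2)/q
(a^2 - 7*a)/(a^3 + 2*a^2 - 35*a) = (a - 7)/(a^2 + 2*a - 35)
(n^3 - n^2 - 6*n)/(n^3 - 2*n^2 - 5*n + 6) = n/(n - 1)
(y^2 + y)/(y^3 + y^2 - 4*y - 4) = y/(y^2 - 4)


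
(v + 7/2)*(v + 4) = v^2 + 15*v/2 + 14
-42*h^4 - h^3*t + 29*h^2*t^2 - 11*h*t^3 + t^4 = (-7*h + t)*(-3*h + t)*(-2*h + t)*(h + t)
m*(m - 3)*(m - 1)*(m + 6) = m^4 + 2*m^3 - 21*m^2 + 18*m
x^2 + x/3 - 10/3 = (x - 5/3)*(x + 2)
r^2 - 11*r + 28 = (r - 7)*(r - 4)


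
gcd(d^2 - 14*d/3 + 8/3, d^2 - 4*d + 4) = 1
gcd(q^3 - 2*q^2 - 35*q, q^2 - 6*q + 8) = 1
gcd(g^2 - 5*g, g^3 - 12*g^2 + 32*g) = g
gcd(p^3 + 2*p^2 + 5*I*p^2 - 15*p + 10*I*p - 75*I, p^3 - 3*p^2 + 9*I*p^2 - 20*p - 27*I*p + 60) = p^2 + p*(-3 + 5*I) - 15*I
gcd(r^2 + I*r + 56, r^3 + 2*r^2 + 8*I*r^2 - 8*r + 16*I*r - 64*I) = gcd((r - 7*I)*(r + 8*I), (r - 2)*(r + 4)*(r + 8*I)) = r + 8*I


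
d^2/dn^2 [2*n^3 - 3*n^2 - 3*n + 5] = 12*n - 6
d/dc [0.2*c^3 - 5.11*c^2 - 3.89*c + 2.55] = 0.6*c^2 - 10.22*c - 3.89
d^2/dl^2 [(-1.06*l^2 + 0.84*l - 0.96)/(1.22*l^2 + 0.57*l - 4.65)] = (1.77635683940025e-15*l^4 + 3.97476*l^3 - 44.653464*l^2 + 24.586416*l - 52.902828)/(1.815848*l^6 + 2.545164*l^5 - 19.574046*l^4 - 19.216467*l^3 + 74.605995*l^2 + 36.974475*l - 100.544625)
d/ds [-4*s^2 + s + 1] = 1 - 8*s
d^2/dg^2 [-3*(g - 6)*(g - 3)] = -6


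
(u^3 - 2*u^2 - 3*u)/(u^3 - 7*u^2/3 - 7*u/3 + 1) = 3*u/(3*u - 1)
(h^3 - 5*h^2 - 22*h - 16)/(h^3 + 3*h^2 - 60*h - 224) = (h^2 + 3*h + 2)/(h^2 + 11*h + 28)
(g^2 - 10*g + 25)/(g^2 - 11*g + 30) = (g - 5)/(g - 6)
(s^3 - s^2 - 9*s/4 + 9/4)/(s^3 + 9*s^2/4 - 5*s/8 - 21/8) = 2*(2*s - 3)/(4*s + 7)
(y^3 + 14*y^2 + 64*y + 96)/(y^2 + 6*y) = y + 8 + 16/y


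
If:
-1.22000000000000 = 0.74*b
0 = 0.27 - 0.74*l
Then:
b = -1.65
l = 0.36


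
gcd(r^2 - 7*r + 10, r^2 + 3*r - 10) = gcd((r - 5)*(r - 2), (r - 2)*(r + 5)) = r - 2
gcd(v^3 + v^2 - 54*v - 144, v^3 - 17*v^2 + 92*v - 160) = v - 8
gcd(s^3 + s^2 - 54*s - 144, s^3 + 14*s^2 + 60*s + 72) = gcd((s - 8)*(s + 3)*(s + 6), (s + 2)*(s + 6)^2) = s + 6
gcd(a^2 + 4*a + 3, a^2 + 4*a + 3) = a^2 + 4*a + 3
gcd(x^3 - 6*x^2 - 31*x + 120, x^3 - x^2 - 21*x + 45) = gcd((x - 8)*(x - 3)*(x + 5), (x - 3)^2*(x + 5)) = x^2 + 2*x - 15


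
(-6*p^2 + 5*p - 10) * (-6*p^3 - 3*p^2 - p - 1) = 36*p^5 - 12*p^4 + 51*p^3 + 31*p^2 + 5*p + 10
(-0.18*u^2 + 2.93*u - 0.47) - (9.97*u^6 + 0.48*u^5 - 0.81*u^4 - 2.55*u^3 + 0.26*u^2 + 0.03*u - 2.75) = -9.97*u^6 - 0.48*u^5 + 0.81*u^4 + 2.55*u^3 - 0.44*u^2 + 2.9*u + 2.28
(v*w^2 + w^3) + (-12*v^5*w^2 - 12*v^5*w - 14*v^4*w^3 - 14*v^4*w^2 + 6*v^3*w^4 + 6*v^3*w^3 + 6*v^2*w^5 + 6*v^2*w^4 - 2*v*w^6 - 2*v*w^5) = -12*v^5*w^2 - 12*v^5*w - 14*v^4*w^3 - 14*v^4*w^2 + 6*v^3*w^4 + 6*v^3*w^3 + 6*v^2*w^5 + 6*v^2*w^4 - 2*v*w^6 - 2*v*w^5 + v*w^2 + w^3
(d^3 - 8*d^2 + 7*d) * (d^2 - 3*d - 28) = d^5 - 11*d^4 + 3*d^3 + 203*d^2 - 196*d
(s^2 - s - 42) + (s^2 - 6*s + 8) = 2*s^2 - 7*s - 34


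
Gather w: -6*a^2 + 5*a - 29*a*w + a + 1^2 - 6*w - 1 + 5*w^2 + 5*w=-6*a^2 + 6*a + 5*w^2 + w*(-29*a - 1)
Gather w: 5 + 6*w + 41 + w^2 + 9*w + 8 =w^2 + 15*w + 54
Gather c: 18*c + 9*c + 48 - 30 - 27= 27*c - 9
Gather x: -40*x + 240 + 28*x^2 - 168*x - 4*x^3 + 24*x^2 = -4*x^3 + 52*x^2 - 208*x + 240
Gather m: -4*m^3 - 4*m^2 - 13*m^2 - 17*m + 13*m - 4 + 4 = -4*m^3 - 17*m^2 - 4*m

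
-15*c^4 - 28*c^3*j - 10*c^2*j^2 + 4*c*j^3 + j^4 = (-3*c + j)*(c + j)^2*(5*c + j)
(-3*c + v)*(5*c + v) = -15*c^2 + 2*c*v + v^2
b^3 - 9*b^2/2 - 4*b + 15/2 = (b - 5)*(b - 1)*(b + 3/2)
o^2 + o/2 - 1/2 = (o - 1/2)*(o + 1)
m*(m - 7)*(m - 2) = m^3 - 9*m^2 + 14*m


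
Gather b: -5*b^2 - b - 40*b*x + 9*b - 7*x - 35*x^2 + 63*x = -5*b^2 + b*(8 - 40*x) - 35*x^2 + 56*x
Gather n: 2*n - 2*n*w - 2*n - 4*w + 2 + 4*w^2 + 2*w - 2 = -2*n*w + 4*w^2 - 2*w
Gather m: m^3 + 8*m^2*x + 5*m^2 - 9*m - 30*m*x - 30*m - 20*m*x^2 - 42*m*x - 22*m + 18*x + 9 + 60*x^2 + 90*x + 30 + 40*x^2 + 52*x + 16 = m^3 + m^2*(8*x + 5) + m*(-20*x^2 - 72*x - 61) + 100*x^2 + 160*x + 55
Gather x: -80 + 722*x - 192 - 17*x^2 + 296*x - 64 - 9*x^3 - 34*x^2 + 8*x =-9*x^3 - 51*x^2 + 1026*x - 336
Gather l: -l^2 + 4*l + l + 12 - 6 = -l^2 + 5*l + 6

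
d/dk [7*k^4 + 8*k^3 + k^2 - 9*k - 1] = 28*k^3 + 24*k^2 + 2*k - 9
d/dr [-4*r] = -4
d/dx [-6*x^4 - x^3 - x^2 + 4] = x*(-24*x^2 - 3*x - 2)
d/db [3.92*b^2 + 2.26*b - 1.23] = 7.84*b + 2.26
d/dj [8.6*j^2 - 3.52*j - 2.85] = 17.2*j - 3.52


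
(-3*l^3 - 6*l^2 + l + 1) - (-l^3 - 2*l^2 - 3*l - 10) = -2*l^3 - 4*l^2 + 4*l + 11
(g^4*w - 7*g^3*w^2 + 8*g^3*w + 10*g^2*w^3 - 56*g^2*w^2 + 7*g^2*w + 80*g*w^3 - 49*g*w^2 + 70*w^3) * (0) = 0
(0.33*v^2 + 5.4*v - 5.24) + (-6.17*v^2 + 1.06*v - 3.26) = -5.84*v^2 + 6.46*v - 8.5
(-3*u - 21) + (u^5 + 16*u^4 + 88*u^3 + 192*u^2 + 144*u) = u^5 + 16*u^4 + 88*u^3 + 192*u^2 + 141*u - 21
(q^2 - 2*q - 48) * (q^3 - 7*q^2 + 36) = q^5 - 9*q^4 - 34*q^3 + 372*q^2 - 72*q - 1728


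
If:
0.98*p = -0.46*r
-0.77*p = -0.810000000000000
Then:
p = 1.05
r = -2.24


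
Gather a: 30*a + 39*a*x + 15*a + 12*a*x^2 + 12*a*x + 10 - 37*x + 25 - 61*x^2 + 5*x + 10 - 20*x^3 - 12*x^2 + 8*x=a*(12*x^2 + 51*x + 45) - 20*x^3 - 73*x^2 - 24*x + 45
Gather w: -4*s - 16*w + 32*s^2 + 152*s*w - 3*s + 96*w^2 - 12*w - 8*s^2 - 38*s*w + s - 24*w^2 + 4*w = 24*s^2 - 6*s + 72*w^2 + w*(114*s - 24)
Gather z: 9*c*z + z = z*(9*c + 1)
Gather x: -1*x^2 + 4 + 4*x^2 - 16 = 3*x^2 - 12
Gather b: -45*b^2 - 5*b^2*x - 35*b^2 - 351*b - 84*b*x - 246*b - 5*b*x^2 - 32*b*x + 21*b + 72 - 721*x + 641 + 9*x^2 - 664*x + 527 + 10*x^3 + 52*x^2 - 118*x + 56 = b^2*(-5*x - 80) + b*(-5*x^2 - 116*x - 576) + 10*x^3 + 61*x^2 - 1503*x + 1296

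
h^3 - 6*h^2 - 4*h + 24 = (h - 6)*(h - 2)*(h + 2)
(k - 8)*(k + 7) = k^2 - k - 56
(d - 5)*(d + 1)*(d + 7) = d^3 + 3*d^2 - 33*d - 35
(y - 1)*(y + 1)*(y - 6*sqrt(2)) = y^3 - 6*sqrt(2)*y^2 - y + 6*sqrt(2)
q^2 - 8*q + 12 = (q - 6)*(q - 2)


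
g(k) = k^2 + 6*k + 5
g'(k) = 2*k + 6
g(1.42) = 15.54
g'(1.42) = 8.84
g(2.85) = 30.22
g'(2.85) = 11.70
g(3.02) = 32.24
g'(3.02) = 12.04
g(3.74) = 41.43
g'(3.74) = 13.48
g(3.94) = 44.16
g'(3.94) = 13.88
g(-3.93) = -3.14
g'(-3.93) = -1.86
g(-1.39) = -1.41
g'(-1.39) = 3.22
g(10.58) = 180.42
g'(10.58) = 27.16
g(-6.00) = 5.00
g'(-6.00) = -6.00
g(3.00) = 32.00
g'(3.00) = 12.00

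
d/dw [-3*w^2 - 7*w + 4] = -6*w - 7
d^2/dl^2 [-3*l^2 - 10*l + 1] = -6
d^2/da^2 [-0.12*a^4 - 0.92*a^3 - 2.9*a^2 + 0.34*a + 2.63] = -1.44*a^2 - 5.52*a - 5.8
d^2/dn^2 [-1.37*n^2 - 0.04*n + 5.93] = -2.74000000000000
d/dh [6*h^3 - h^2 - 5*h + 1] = 18*h^2 - 2*h - 5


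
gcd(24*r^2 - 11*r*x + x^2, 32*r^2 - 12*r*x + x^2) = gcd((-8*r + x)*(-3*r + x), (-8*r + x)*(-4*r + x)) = -8*r + x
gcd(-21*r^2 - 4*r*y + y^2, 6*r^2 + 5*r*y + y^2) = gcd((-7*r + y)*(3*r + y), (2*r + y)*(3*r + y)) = 3*r + y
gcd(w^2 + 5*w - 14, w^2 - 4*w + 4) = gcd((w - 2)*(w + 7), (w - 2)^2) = w - 2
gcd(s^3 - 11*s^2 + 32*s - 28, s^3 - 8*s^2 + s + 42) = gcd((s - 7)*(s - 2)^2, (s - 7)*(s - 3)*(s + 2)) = s - 7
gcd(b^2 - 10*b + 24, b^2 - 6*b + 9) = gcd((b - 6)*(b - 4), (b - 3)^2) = 1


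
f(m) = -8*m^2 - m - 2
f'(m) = -16*m - 1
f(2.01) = -36.33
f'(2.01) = -33.16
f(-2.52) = -50.28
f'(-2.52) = 39.32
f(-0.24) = -2.22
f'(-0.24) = 2.84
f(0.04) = -2.05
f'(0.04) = -1.64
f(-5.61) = -248.17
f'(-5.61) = 88.76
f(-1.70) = -23.42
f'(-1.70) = 26.20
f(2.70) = -63.02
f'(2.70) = -44.20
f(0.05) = -2.07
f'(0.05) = -1.80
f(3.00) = -77.00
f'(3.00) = -49.00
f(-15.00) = -1787.00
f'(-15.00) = 239.00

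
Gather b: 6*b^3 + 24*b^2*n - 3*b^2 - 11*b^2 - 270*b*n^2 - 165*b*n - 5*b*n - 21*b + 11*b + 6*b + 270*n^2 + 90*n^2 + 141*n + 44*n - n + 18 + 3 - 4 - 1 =6*b^3 + b^2*(24*n - 14) + b*(-270*n^2 - 170*n - 4) + 360*n^2 + 184*n + 16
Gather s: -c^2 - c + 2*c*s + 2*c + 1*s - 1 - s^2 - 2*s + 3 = -c^2 + c - s^2 + s*(2*c - 1) + 2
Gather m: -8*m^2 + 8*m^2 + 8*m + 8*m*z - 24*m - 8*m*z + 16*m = 0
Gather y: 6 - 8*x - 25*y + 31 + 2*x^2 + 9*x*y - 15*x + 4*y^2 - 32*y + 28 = 2*x^2 - 23*x + 4*y^2 + y*(9*x - 57) + 65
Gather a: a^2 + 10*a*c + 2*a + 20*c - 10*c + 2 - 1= a^2 + a*(10*c + 2) + 10*c + 1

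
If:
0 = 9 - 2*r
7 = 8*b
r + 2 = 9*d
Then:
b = 7/8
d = 13/18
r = 9/2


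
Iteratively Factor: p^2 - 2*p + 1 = (p - 1)*(p - 1)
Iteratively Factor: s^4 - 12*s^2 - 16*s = (s + 2)*(s^3 - 2*s^2 - 8*s) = s*(s + 2)*(s^2 - 2*s - 8) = s*(s - 4)*(s + 2)*(s + 2)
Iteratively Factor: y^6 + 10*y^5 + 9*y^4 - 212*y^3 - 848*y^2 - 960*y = (y - 5)*(y^5 + 15*y^4 + 84*y^3 + 208*y^2 + 192*y) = (y - 5)*(y + 4)*(y^4 + 11*y^3 + 40*y^2 + 48*y) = (y - 5)*(y + 3)*(y + 4)*(y^3 + 8*y^2 + 16*y) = (y - 5)*(y + 3)*(y + 4)^2*(y^2 + 4*y) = y*(y - 5)*(y + 3)*(y + 4)^2*(y + 4)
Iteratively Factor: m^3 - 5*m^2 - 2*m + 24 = (m - 4)*(m^2 - m - 6) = (m - 4)*(m - 3)*(m + 2)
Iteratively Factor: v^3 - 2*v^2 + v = (v - 1)*(v^2 - v) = (v - 1)^2*(v)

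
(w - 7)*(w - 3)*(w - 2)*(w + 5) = w^4 - 7*w^3 - 19*w^2 + 163*w - 210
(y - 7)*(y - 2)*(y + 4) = y^3 - 5*y^2 - 22*y + 56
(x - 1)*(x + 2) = x^2 + x - 2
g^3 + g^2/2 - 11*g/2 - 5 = (g - 5/2)*(g + 1)*(g + 2)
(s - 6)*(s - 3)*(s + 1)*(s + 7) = s^4 - s^3 - 47*s^2 + 81*s + 126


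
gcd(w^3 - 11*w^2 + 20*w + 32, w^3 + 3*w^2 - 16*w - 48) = w - 4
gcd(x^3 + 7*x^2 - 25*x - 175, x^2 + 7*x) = x + 7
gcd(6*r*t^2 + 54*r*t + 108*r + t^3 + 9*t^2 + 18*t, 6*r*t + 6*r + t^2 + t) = 6*r + t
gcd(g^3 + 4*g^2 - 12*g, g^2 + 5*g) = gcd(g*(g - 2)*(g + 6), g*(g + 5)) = g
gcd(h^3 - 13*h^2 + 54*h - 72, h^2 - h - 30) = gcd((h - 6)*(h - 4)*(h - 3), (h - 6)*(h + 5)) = h - 6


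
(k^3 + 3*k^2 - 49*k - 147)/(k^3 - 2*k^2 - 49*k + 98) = (k + 3)/(k - 2)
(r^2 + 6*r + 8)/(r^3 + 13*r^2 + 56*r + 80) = (r + 2)/(r^2 + 9*r + 20)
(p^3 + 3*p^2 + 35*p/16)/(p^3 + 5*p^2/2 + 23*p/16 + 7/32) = 2*p*(4*p + 5)/(8*p^2 + 6*p + 1)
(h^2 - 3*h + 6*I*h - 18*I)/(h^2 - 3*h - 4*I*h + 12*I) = (h + 6*I)/(h - 4*I)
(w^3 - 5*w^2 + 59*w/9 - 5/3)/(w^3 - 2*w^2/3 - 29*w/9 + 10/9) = (3*w^2 - 14*w + 15)/(3*w^2 - w - 10)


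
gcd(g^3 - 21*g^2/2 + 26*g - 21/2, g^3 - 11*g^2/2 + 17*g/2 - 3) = g^2 - 7*g/2 + 3/2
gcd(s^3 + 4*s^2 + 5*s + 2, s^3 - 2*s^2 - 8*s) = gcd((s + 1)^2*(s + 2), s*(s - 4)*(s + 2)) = s + 2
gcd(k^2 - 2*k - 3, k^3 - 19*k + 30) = k - 3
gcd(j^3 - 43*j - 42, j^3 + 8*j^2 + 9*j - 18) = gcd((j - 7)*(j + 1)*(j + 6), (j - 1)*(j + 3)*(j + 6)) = j + 6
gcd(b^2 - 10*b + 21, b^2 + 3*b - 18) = b - 3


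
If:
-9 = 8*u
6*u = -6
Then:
No Solution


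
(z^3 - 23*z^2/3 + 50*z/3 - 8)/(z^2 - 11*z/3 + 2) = z - 4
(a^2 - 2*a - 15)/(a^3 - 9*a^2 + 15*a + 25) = (a + 3)/(a^2 - 4*a - 5)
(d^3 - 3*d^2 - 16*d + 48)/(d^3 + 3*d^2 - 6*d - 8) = (d^2 - 7*d + 12)/(d^2 - d - 2)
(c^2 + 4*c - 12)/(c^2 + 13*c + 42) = (c - 2)/(c + 7)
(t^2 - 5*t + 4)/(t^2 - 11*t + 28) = (t - 1)/(t - 7)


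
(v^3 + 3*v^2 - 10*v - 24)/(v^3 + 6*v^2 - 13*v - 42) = (v + 4)/(v + 7)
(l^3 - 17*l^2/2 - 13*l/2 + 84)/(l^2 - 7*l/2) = l - 5 - 24/l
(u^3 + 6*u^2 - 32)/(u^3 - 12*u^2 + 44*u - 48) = (u^2 + 8*u + 16)/(u^2 - 10*u + 24)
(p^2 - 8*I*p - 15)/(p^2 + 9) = (p - 5*I)/(p + 3*I)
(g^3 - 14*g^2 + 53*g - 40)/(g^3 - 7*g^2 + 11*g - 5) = (g - 8)/(g - 1)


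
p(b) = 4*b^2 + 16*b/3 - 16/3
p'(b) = 8*b + 16/3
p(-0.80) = -7.04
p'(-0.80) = -1.07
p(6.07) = 174.42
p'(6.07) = 53.89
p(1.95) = 20.28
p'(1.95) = 20.93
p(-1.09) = -6.39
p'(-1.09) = -3.39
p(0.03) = -5.17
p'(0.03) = 5.57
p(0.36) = -2.89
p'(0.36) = 8.21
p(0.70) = 0.36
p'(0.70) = 10.93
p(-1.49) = -4.40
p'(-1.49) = -6.59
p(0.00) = -5.33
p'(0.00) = 5.33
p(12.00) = 634.67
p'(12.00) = 101.33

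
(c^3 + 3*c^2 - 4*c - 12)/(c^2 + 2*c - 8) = (c^2 + 5*c + 6)/(c + 4)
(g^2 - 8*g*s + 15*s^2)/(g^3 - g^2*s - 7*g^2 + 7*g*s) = (g^2 - 8*g*s + 15*s^2)/(g*(g^2 - g*s - 7*g + 7*s))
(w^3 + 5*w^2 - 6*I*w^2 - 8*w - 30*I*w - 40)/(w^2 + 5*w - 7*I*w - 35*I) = (w^2 - 6*I*w - 8)/(w - 7*I)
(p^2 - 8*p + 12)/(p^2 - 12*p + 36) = (p - 2)/(p - 6)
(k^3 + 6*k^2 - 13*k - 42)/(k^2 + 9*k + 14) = k - 3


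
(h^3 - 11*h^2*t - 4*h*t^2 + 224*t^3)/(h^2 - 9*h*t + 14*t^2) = (-h^2 + 4*h*t + 32*t^2)/(-h + 2*t)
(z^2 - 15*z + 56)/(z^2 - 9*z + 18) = (z^2 - 15*z + 56)/(z^2 - 9*z + 18)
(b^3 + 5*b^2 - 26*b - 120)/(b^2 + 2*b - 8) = (b^2 + b - 30)/(b - 2)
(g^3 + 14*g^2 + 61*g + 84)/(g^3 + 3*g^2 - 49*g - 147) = (g + 4)/(g - 7)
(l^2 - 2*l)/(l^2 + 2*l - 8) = l/(l + 4)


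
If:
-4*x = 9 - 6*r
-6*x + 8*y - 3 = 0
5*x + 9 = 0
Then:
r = 3/10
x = -9/5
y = -39/40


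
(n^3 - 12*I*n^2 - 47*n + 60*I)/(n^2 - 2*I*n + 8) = (n^2 - 8*I*n - 15)/(n + 2*I)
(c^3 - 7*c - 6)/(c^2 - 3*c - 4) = (c^2 - c - 6)/(c - 4)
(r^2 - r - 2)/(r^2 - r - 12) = (-r^2 + r + 2)/(-r^2 + r + 12)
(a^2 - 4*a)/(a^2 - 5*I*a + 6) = a*(a - 4)/(a^2 - 5*I*a + 6)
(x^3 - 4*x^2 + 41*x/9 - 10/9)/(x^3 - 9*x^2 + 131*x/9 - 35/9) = (x - 2)/(x - 7)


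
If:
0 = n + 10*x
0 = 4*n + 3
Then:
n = -3/4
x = 3/40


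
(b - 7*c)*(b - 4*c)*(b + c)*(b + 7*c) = b^4 - 3*b^3*c - 53*b^2*c^2 + 147*b*c^3 + 196*c^4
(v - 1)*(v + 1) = v^2 - 1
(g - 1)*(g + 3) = g^2 + 2*g - 3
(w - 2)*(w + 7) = w^2 + 5*w - 14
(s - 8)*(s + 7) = s^2 - s - 56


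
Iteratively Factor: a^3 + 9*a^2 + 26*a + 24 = (a + 3)*(a^2 + 6*a + 8) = (a + 3)*(a + 4)*(a + 2)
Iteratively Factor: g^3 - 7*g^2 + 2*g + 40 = (g - 5)*(g^2 - 2*g - 8) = (g - 5)*(g - 4)*(g + 2)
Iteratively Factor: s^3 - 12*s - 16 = (s + 2)*(s^2 - 2*s - 8) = (s + 2)^2*(s - 4)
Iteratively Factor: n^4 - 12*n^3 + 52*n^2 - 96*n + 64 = (n - 2)*(n^3 - 10*n^2 + 32*n - 32) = (n - 4)*(n - 2)*(n^2 - 6*n + 8) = (n - 4)*(n - 2)^2*(n - 4)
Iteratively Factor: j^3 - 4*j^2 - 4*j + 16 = (j + 2)*(j^2 - 6*j + 8) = (j - 2)*(j + 2)*(j - 4)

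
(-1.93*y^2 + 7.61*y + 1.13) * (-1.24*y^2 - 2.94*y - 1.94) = 2.3932*y^4 - 3.7622*y^3 - 20.0304*y^2 - 18.0856*y - 2.1922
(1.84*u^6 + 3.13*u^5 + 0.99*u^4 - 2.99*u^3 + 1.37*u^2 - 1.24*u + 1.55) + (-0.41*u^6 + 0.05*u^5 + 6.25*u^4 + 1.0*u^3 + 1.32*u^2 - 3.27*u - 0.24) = 1.43*u^6 + 3.18*u^5 + 7.24*u^4 - 1.99*u^3 + 2.69*u^2 - 4.51*u + 1.31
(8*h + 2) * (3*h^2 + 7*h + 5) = 24*h^3 + 62*h^2 + 54*h + 10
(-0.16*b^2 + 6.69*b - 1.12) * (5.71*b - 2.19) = -0.9136*b^3 + 38.5503*b^2 - 21.0463*b + 2.4528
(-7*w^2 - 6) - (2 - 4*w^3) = 4*w^3 - 7*w^2 - 8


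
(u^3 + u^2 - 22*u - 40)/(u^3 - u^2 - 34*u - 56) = (u - 5)/(u - 7)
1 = 1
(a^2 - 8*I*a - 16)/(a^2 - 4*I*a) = (a - 4*I)/a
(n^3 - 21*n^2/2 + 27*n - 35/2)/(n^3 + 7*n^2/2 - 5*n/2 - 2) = (2*n^2 - 19*n + 35)/(2*n^2 + 9*n + 4)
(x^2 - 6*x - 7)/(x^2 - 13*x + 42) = (x + 1)/(x - 6)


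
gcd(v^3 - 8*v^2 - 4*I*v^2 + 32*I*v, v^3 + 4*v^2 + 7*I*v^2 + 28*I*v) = v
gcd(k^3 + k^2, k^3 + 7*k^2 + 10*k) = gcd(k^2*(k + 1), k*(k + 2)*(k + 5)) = k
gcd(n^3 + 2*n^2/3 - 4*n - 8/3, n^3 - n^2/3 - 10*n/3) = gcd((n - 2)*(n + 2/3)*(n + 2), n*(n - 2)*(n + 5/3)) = n - 2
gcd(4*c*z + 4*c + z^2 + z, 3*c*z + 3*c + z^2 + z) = z + 1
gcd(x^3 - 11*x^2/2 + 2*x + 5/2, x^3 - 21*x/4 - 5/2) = x + 1/2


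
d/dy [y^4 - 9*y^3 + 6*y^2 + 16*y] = 4*y^3 - 27*y^2 + 12*y + 16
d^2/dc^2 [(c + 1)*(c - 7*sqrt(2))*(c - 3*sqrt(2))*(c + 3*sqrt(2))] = 12*c^2 - 42*sqrt(2)*c + 6*c - 36 - 14*sqrt(2)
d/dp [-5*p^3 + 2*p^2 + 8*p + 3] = -15*p^2 + 4*p + 8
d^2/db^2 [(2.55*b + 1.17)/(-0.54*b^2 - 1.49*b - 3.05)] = (-(1.08*b + 1.49)*(2.16*b + 2.98)*(2.55*b + 1.17) + (8.262*b + 8.8626)*(0.54*b^2 + 1.49*b + 3.05))/(0.54*b^2 + 1.49*b + 3.05)^3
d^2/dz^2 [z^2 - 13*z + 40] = 2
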